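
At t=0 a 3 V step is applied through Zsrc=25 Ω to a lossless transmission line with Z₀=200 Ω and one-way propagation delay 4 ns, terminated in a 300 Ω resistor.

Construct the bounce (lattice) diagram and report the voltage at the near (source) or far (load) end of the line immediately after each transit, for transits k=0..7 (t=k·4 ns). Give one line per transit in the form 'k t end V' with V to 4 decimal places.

Γ_L=0.200000, Γ_S=-0.777778; launch V₁=3·200/225=2.666667
k=0 src: V=2.6667
k=1 load: inc=2.666667, refl=2.666667·0.200000=0.5333; V=0.000000+2.666667+0.533333=3.2000
k=2 src: inc=0.533333, refl=0.533333·-0.777778=-0.4148; V=2.666667+0.533333+-0.414815=2.7852
k=3 load: inc=-0.414815, refl=-0.414815·0.200000=-0.0830; V=3.200000+-0.414815+-0.082963=2.7022
k=4 src: inc=-0.082963, refl=-0.082963·-0.777778=0.0645; V=2.785185+-0.082963+0.064527=2.7667
k=5 load: inc=0.064527, refl=0.064527·0.200000=0.0129; V=2.702222+0.064527+0.012905=2.7797
k=6 src: inc=0.012905, refl=0.012905·-0.777778=-0.0100; V=2.766749+0.012905+-0.010037=2.7696
k=7 load: inc=-0.010037, refl=-0.010037·0.200000=-0.0020; V=2.779654+-0.010037+-0.002007=2.7676

0 0 source 2.6667
1 4 load 3.2000
2 8 source 2.7852
3 12 load 2.7022
4 16 source 2.7667
5 20 load 2.7797
6 24 source 2.7696
7 28 load 2.7676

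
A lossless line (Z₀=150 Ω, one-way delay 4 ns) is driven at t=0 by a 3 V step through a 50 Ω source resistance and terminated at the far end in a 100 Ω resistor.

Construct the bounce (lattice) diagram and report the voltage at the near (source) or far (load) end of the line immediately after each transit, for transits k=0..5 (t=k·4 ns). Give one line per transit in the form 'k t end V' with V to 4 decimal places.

0 0 source 2.2500
1 4 load 1.8000
2 8 source 2.0250
3 12 load 1.9800
4 16 source 2.0025
5 20 load 1.9980

Γ_L=-0.200000, Γ_S=-0.500000; launch V₁=3·150/200=2.250000
k=0 src: V=2.2500
k=1 load: inc=2.250000, refl=2.250000·-0.200000=-0.4500; V=0.000000+2.250000+-0.450000=1.8000
k=2 src: inc=-0.450000, refl=-0.450000·-0.500000=0.2250; V=2.250000+-0.450000+0.225000=2.0250
k=3 load: inc=0.225000, refl=0.225000·-0.200000=-0.0450; V=1.800000+0.225000+-0.045000=1.9800
k=4 src: inc=-0.045000, refl=-0.045000·-0.500000=0.0225; V=2.025000+-0.045000+0.022500=2.0025
k=5 load: inc=0.022500, refl=0.022500·-0.200000=-0.0045; V=1.980000+0.022500+-0.004500=1.9980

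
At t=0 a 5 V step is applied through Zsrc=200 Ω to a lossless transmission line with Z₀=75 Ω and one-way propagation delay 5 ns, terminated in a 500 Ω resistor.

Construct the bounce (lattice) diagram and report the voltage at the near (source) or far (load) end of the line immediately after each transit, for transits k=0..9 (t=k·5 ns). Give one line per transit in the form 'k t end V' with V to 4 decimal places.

0 0 source 1.3636
1 5 load 2.3715
2 10 source 2.8297
3 15 load 3.1683
4 20 source 3.3222
5 25 load 3.4360
6 30 source 3.4877
7 35 load 3.5259
8 40 source 3.5433
9 45 load 3.5561

Γ_L=0.739130, Γ_S=0.454545; launch V₁=5·75/275=1.363636
k=0 src: V=1.3636
k=1 load: inc=1.363636, refl=1.363636·0.739130=1.0079; V=0.000000+1.363636+1.007905=2.3715
k=2 src: inc=1.007905, refl=1.007905·0.454545=0.4581; V=1.363636+1.007905+0.458139=2.8297
k=3 load: inc=0.458139, refl=0.458139·0.739130=0.3386; V=2.371542+0.458139+0.338624=3.1683
k=4 src: inc=0.338624, refl=0.338624·0.454545=0.1539; V=2.829680+0.338624+0.153920=3.3222
k=5 load: inc=0.153920, refl=0.153920·0.739130=0.1138; V=3.168304+0.153920+0.113767=3.4360
k=6 src: inc=0.113767, refl=0.113767·0.454545=0.0517; V=3.322225+0.113767+0.051712=3.4877
k=7 load: inc=0.051712, refl=0.051712·0.739130=0.0382; V=3.435992+0.051712+0.038222=3.5259
k=8 src: inc=0.038222, refl=0.038222·0.454545=0.0174; V=3.487704+0.038222+0.017374=3.5433
k=9 load: inc=0.017374, refl=0.017374·0.739130=0.0128; V=3.525926+0.017374+0.012841=3.5561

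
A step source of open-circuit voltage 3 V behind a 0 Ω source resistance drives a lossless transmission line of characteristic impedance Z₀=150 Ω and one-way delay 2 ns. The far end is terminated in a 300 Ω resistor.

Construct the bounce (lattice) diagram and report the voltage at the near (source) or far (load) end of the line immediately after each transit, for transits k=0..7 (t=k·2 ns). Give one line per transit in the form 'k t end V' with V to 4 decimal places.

0 0 source 3.0000
1 2 load 4.0000
2 4 source 3.0000
3 6 load 2.6667
4 8 source 3.0000
5 10 load 3.1111
6 12 source 3.0000
7 14 load 2.9630

Γ_L=0.333333, Γ_S=-1.000000; launch V₁=3·150/150=3.000000
k=0 src: V=3.0000
k=1 load: inc=3.000000, refl=3.000000·0.333333=1.0000; V=0.000000+3.000000+1.000000=4.0000
k=2 src: inc=1.000000, refl=1.000000·-1.000000=-1.0000; V=3.000000+1.000000+-1.000000=3.0000
k=3 load: inc=-1.000000, refl=-1.000000·0.333333=-0.3333; V=4.000000+-1.000000+-0.333333=2.6667
k=4 src: inc=-0.333333, refl=-0.333333·-1.000000=0.3333; V=3.000000+-0.333333+0.333333=3.0000
k=5 load: inc=0.333333, refl=0.333333·0.333333=0.1111; V=2.666667+0.333333+0.111111=3.1111
k=6 src: inc=0.111111, refl=0.111111·-1.000000=-0.1111; V=3.000000+0.111111+-0.111111=3.0000
k=7 load: inc=-0.111111, refl=-0.111111·0.333333=-0.0370; V=3.111111+-0.111111+-0.037037=2.9630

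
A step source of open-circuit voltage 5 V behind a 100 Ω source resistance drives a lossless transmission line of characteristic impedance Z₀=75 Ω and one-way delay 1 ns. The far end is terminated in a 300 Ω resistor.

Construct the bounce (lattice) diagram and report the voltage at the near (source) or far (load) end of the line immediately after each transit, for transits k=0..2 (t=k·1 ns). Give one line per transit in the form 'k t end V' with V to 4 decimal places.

Γ_L=0.600000, Γ_S=0.142857; launch V₁=5·75/175=2.142857
k=0 src: V=2.1429
k=1 load: inc=2.142857, refl=2.142857·0.600000=1.2857; V=0.000000+2.142857+1.285714=3.4286
k=2 src: inc=1.285714, refl=1.285714·0.142857=0.1837; V=2.142857+1.285714+0.183673=3.6122

0 0 source 2.1429
1 1 load 3.4286
2 2 source 3.6122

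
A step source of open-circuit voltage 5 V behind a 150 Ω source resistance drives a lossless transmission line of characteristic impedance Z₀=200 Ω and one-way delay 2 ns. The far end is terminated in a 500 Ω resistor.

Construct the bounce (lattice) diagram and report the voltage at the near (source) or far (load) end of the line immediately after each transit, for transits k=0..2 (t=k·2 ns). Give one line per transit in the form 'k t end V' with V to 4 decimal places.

0 0 source 2.8571
1 2 load 4.0816
2 4 source 3.9067

Γ_L=0.428571, Γ_S=-0.142857; launch V₁=5·200/350=2.857143
k=0 src: V=2.8571
k=1 load: inc=2.857143, refl=2.857143·0.428571=1.2245; V=0.000000+2.857143+1.224490=4.0816
k=2 src: inc=1.224490, refl=1.224490·-0.142857=-0.1749; V=2.857143+1.224490+-0.174927=3.9067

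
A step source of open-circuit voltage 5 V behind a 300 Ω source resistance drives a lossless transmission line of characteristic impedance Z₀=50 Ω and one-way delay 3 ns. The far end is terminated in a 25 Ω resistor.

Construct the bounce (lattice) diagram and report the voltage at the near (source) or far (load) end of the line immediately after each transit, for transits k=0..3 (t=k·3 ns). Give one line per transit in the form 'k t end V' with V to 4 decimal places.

0 0 source 0.7143
1 3 load 0.4762
2 6 source 0.3061
3 9 load 0.3628

Γ_L=-0.333333, Γ_S=0.714286; launch V₁=5·50/350=0.714286
k=0 src: V=0.7143
k=1 load: inc=0.714286, refl=0.714286·-0.333333=-0.2381; V=0.000000+0.714286+-0.238095=0.4762
k=2 src: inc=-0.238095, refl=-0.238095·0.714286=-0.1701; V=0.714286+-0.238095+-0.170068=0.3061
k=3 load: inc=-0.170068, refl=-0.170068·-0.333333=0.0567; V=0.476190+-0.170068+0.056689=0.3628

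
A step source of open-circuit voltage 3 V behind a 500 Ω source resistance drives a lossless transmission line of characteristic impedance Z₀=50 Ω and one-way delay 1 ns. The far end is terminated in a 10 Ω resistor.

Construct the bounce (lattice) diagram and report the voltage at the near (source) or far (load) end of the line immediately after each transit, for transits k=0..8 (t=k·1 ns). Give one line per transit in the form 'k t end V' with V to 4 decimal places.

0 0 source 0.2727
1 1 load 0.0909
2 2 source -0.0579
3 3 load 0.0413
4 4 source 0.1225
5 5 load 0.0684
6 6 source 0.0241
7 7 load 0.0536
8 8 source 0.0778

Γ_L=-0.666667, Γ_S=0.818182; launch V₁=3·50/550=0.272727
k=0 src: V=0.2727
k=1 load: inc=0.272727, refl=0.272727·-0.666667=-0.1818; V=0.000000+0.272727+-0.181818=0.0909
k=2 src: inc=-0.181818, refl=-0.181818·0.818182=-0.1488; V=0.272727+-0.181818+-0.148760=-0.0579
k=3 load: inc=-0.148760, refl=-0.148760·-0.666667=0.0992; V=0.090909+-0.148760+0.099174=0.0413
k=4 src: inc=0.099174, refl=0.099174·0.818182=0.0811; V=-0.057851+0.099174+0.081142=0.1225
k=5 load: inc=0.081142, refl=0.081142·-0.666667=-0.0541; V=0.041322+0.081142+-0.054095=0.0684
k=6 src: inc=-0.054095, refl=-0.054095·0.818182=-0.0443; V=0.122464+-0.054095+-0.044259=0.0241
k=7 load: inc=-0.044259, refl=-0.044259·-0.666667=0.0295; V=0.068370+-0.044259+0.029506=0.0536
k=8 src: inc=0.029506, refl=0.029506·0.818182=0.0241; V=0.024110+0.029506+0.024141=0.0778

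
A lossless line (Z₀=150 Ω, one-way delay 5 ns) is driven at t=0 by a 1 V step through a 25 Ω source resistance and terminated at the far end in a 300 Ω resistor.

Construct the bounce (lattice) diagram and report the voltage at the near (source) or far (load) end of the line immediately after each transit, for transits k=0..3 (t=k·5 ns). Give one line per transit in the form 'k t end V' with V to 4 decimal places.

0 0 source 0.8571
1 5 load 1.1429
2 10 source 0.9388
3 15 load 0.8707

Γ_L=0.333333, Γ_S=-0.714286; launch V₁=1·150/175=0.857143
k=0 src: V=0.8571
k=1 load: inc=0.857143, refl=0.857143·0.333333=0.2857; V=0.000000+0.857143+0.285714=1.1429
k=2 src: inc=0.285714, refl=0.285714·-0.714286=-0.2041; V=0.857143+0.285714+-0.204082=0.9388
k=3 load: inc=-0.204082, refl=-0.204082·0.333333=-0.0680; V=1.142857+-0.204082+-0.068027=0.8707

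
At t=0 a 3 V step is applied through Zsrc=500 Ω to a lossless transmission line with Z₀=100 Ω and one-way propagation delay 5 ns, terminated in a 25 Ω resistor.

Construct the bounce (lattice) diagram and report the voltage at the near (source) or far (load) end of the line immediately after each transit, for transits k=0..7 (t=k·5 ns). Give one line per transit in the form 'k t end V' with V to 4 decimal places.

0 0 source 0.5000
1 5 load 0.2000
2 10 source 0.0000
3 15 load 0.1200
4 20 source 0.2000
5 25 load 0.1520
6 30 source 0.1200
7 35 load 0.1392

Γ_L=-0.600000, Γ_S=0.666667; launch V₁=3·100/600=0.500000
k=0 src: V=0.5000
k=1 load: inc=0.500000, refl=0.500000·-0.600000=-0.3000; V=0.000000+0.500000+-0.300000=0.2000
k=2 src: inc=-0.300000, refl=-0.300000·0.666667=-0.2000; V=0.500000+-0.300000+-0.200000=0.0000
k=3 load: inc=-0.200000, refl=-0.200000·-0.600000=0.1200; V=0.200000+-0.200000+0.120000=0.1200
k=4 src: inc=0.120000, refl=0.120000·0.666667=0.0800; V=0.000000+0.120000+0.080000=0.2000
k=5 load: inc=0.080000, refl=0.080000·-0.600000=-0.0480; V=0.120000+0.080000+-0.048000=0.1520
k=6 src: inc=-0.048000, refl=-0.048000·0.666667=-0.0320; V=0.200000+-0.048000+-0.032000=0.1200
k=7 load: inc=-0.032000, refl=-0.032000·-0.600000=0.0192; V=0.152000+-0.032000+0.019200=0.1392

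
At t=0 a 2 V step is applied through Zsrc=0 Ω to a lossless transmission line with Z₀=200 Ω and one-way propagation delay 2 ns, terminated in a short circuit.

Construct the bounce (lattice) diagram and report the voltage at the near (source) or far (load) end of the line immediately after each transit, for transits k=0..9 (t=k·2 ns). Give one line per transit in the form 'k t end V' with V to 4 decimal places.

Γ_L=-1.000000, Γ_S=-1.000000; launch V₁=2·200/200=2.000000
k=0 src: V=2.0000
k=1 load: inc=2.000000, refl=2.000000·-1.000000=-2.0000; V=0.000000+2.000000+-2.000000=0.0000
k=2 src: inc=-2.000000, refl=-2.000000·-1.000000=2.0000; V=2.000000+-2.000000+2.000000=2.0000
k=3 load: inc=2.000000, refl=2.000000·-1.000000=-2.0000; V=0.000000+2.000000+-2.000000=0.0000
k=4 src: inc=-2.000000, refl=-2.000000·-1.000000=2.0000; V=2.000000+-2.000000+2.000000=2.0000
k=5 load: inc=2.000000, refl=2.000000·-1.000000=-2.0000; V=0.000000+2.000000+-2.000000=0.0000
k=6 src: inc=-2.000000, refl=-2.000000·-1.000000=2.0000; V=2.000000+-2.000000+2.000000=2.0000
k=7 load: inc=2.000000, refl=2.000000·-1.000000=-2.0000; V=0.000000+2.000000+-2.000000=0.0000
k=8 src: inc=-2.000000, refl=-2.000000·-1.000000=2.0000; V=2.000000+-2.000000+2.000000=2.0000
k=9 load: inc=2.000000, refl=2.000000·-1.000000=-2.0000; V=0.000000+2.000000+-2.000000=0.0000

0 0 source 2.0000
1 2 load 0.0000
2 4 source 2.0000
3 6 load 0.0000
4 8 source 2.0000
5 10 load 0.0000
6 12 source 2.0000
7 14 load 0.0000
8 16 source 2.0000
9 18 load 0.0000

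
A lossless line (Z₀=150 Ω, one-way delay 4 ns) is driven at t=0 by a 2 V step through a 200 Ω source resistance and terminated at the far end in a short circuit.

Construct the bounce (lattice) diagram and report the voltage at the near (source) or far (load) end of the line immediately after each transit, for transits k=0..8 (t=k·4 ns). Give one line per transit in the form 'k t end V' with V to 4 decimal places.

Γ_L=-1.000000, Γ_S=0.142857; launch V₁=2·150/350=0.857143
k=0 src: V=0.8571
k=1 load: inc=0.857143, refl=0.857143·-1.000000=-0.8571; V=0.000000+0.857143+-0.857143=0.0000
k=2 src: inc=-0.857143, refl=-0.857143·0.142857=-0.1224; V=0.857143+-0.857143+-0.122449=-0.1224
k=3 load: inc=-0.122449, refl=-0.122449·-1.000000=0.1224; V=0.000000+-0.122449+0.122449=0.0000
k=4 src: inc=0.122449, refl=0.122449·0.142857=0.0175; V=-0.122449+0.122449+0.017493=0.0175
k=5 load: inc=0.017493, refl=0.017493·-1.000000=-0.0175; V=0.000000+0.017493+-0.017493=0.0000
k=6 src: inc=-0.017493, refl=-0.017493·0.142857=-0.0025; V=0.017493+-0.017493+-0.002499=-0.0025
k=7 load: inc=-0.002499, refl=-0.002499·-1.000000=0.0025; V=0.000000+-0.002499+0.002499=0.0000
k=8 src: inc=0.002499, refl=0.002499·0.142857=0.0004; V=-0.002499+0.002499+0.000357=0.0004

0 0 source 0.8571
1 4 load 0.0000
2 8 source -0.1224
3 12 load 0.0000
4 16 source 0.0175
5 20 load 0.0000
6 24 source -0.0025
7 28 load 0.0000
8 32 source 0.0004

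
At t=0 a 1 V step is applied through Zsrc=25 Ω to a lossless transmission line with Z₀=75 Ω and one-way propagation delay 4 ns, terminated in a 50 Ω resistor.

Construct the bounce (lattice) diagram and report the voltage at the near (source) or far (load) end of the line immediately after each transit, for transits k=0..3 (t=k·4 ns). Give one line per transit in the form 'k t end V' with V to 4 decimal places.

Γ_L=-0.200000, Γ_S=-0.500000; launch V₁=1·75/100=0.750000
k=0 src: V=0.7500
k=1 load: inc=0.750000, refl=0.750000·-0.200000=-0.1500; V=0.000000+0.750000+-0.150000=0.6000
k=2 src: inc=-0.150000, refl=-0.150000·-0.500000=0.0750; V=0.750000+-0.150000+0.075000=0.6750
k=3 load: inc=0.075000, refl=0.075000·-0.200000=-0.0150; V=0.600000+0.075000+-0.015000=0.6600

0 0 source 0.7500
1 4 load 0.6000
2 8 source 0.6750
3 12 load 0.6600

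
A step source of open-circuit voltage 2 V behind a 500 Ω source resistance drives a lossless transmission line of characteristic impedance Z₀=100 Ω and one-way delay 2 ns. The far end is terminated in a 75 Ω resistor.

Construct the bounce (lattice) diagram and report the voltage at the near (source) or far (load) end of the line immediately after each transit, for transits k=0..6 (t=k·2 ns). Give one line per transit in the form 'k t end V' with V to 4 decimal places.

Γ_L=-0.142857, Γ_S=0.666667; launch V₁=2·100/600=0.333333
k=0 src: V=0.3333
k=1 load: inc=0.333333, refl=0.333333·-0.142857=-0.0476; V=0.000000+0.333333+-0.047619=0.2857
k=2 src: inc=-0.047619, refl=-0.047619·0.666667=-0.0317; V=0.333333+-0.047619+-0.031746=0.2540
k=3 load: inc=-0.031746, refl=-0.031746·-0.142857=0.0045; V=0.285714+-0.031746+0.004535=0.2585
k=4 src: inc=0.004535, refl=0.004535·0.666667=0.0030; V=0.253968+0.004535+0.003023=0.2615
k=5 load: inc=0.003023, refl=0.003023·-0.142857=-0.0004; V=0.258503+0.003023+-0.000432=0.2611
k=6 src: inc=-0.000432, refl=-0.000432·0.666667=-0.0003; V=0.261527+-0.000432+-0.000288=0.2608

0 0 source 0.3333
1 2 load 0.2857
2 4 source 0.2540
3 6 load 0.2585
4 8 source 0.2615
5 10 load 0.2611
6 12 source 0.2608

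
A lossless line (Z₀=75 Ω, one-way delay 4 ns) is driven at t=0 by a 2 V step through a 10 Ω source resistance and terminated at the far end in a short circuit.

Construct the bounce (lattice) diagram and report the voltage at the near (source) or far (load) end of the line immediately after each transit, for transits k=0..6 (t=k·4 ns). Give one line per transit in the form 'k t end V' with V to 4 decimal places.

0 0 source 1.7647
1 4 load 0.0000
2 8 source 1.3495
3 12 load 0.0000
4 16 source 1.0320
5 20 load 0.0000
6 24 source 0.7891

Γ_L=-1.000000, Γ_S=-0.764706; launch V₁=2·75/85=1.764706
k=0 src: V=1.7647
k=1 load: inc=1.764706, refl=1.764706·-1.000000=-1.7647; V=0.000000+1.764706+-1.764706=0.0000
k=2 src: inc=-1.764706, refl=-1.764706·-0.764706=1.3495; V=1.764706+-1.764706+1.349481=1.3495
k=3 load: inc=1.349481, refl=1.349481·-1.000000=-1.3495; V=0.000000+1.349481+-1.349481=0.0000
k=4 src: inc=-1.349481, refl=-1.349481·-0.764706=1.0320; V=1.349481+-1.349481+1.031956=1.0320
k=5 load: inc=1.031956, refl=1.031956·-1.000000=-1.0320; V=0.000000+1.031956+-1.031956=0.0000
k=6 src: inc=-1.031956, refl=-1.031956·-0.764706=0.7891; V=1.031956+-1.031956+0.789143=0.7891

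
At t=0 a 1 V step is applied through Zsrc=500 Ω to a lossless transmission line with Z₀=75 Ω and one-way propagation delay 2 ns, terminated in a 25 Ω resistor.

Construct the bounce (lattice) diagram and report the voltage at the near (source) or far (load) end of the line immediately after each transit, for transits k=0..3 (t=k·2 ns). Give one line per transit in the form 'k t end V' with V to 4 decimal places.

Γ_L=-0.500000, Γ_S=0.739130; launch V₁=1·75/575=0.130435
k=0 src: V=0.1304
k=1 load: inc=0.130435, refl=0.130435·-0.500000=-0.0652; V=0.000000+0.130435+-0.065217=0.0652
k=2 src: inc=-0.065217, refl=-0.065217·0.739130=-0.0482; V=0.130435+-0.065217+-0.048204=0.0170
k=3 load: inc=-0.048204, refl=-0.048204·-0.500000=0.0241; V=0.065217+-0.048204+0.024102=0.0411

0 0 source 0.1304
1 2 load 0.0652
2 4 source 0.0170
3 6 load 0.0411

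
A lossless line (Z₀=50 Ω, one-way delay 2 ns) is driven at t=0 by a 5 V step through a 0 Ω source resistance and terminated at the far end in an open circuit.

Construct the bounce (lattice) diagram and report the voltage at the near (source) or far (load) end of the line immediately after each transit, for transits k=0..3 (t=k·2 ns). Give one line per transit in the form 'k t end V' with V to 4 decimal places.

Γ_L=1.000000, Γ_S=-1.000000; launch V₁=5·50/50=5.000000
k=0 src: V=5.0000
k=1 load: inc=5.000000, refl=5.000000·1.000000=5.0000; V=0.000000+5.000000+5.000000=10.0000
k=2 src: inc=5.000000, refl=5.000000·-1.000000=-5.0000; V=5.000000+5.000000+-5.000000=5.0000
k=3 load: inc=-5.000000, refl=-5.000000·1.000000=-5.0000; V=10.000000+-5.000000+-5.000000=0.0000

0 0 source 5.0000
1 2 load 10.0000
2 4 source 5.0000
3 6 load 0.0000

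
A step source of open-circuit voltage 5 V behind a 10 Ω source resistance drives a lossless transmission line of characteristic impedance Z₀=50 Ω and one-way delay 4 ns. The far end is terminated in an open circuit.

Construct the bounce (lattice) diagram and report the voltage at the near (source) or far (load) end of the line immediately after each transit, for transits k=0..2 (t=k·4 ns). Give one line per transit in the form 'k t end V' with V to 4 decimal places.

0 0 source 4.1667
1 4 load 8.3333
2 8 source 5.5556

Γ_L=1.000000, Γ_S=-0.666667; launch V₁=5·50/60=4.166667
k=0 src: V=4.1667
k=1 load: inc=4.166667, refl=4.166667·1.000000=4.1667; V=0.000000+4.166667+4.166667=8.3333
k=2 src: inc=4.166667, refl=4.166667·-0.666667=-2.7778; V=4.166667+4.166667+-2.777778=5.5556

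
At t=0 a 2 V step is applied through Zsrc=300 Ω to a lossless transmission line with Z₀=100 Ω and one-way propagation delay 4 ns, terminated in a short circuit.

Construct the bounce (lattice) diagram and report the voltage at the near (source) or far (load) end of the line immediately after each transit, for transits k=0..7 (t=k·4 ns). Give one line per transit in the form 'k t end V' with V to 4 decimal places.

0 0 source 0.5000
1 4 load 0.0000
2 8 source -0.2500
3 12 load 0.0000
4 16 source 0.1250
5 20 load 0.0000
6 24 source -0.0625
7 28 load 0.0000

Γ_L=-1.000000, Γ_S=0.500000; launch V₁=2·100/400=0.500000
k=0 src: V=0.5000
k=1 load: inc=0.500000, refl=0.500000·-1.000000=-0.5000; V=0.000000+0.500000+-0.500000=0.0000
k=2 src: inc=-0.500000, refl=-0.500000·0.500000=-0.2500; V=0.500000+-0.500000+-0.250000=-0.2500
k=3 load: inc=-0.250000, refl=-0.250000·-1.000000=0.2500; V=0.000000+-0.250000+0.250000=0.0000
k=4 src: inc=0.250000, refl=0.250000·0.500000=0.1250; V=-0.250000+0.250000+0.125000=0.1250
k=5 load: inc=0.125000, refl=0.125000·-1.000000=-0.1250; V=0.000000+0.125000+-0.125000=0.0000
k=6 src: inc=-0.125000, refl=-0.125000·0.500000=-0.0625; V=0.125000+-0.125000+-0.062500=-0.0625
k=7 load: inc=-0.062500, refl=-0.062500·-1.000000=0.0625; V=0.000000+-0.062500+0.062500=0.0000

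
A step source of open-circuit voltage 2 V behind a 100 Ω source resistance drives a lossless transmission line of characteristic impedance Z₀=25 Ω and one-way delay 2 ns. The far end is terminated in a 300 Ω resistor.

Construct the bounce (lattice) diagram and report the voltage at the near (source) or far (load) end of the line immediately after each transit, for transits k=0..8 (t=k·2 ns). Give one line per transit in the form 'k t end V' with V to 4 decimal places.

Γ_L=0.846154, Γ_S=0.600000; launch V₁=2·25/125=0.400000
k=0 src: V=0.4000
k=1 load: inc=0.400000, refl=0.400000·0.846154=0.3385; V=0.000000+0.400000+0.338462=0.7385
k=2 src: inc=0.338462, refl=0.338462·0.600000=0.2031; V=0.400000+0.338462+0.203077=0.9415
k=3 load: inc=0.203077, refl=0.203077·0.846154=0.1718; V=0.738462+0.203077+0.171834=1.1134
k=4 src: inc=0.171834, refl=0.171834·0.600000=0.1031; V=0.941538+0.171834+0.103101=1.2165
k=5 load: inc=0.103101, refl=0.103101·0.846154=0.0872; V=1.113373+0.103101+0.087239=1.3037
k=6 src: inc=0.087239, refl=0.087239·0.600000=0.0523; V=1.216473+0.087239+0.052343=1.3561
k=7 load: inc=0.052343, refl=0.052343·0.846154=0.0443; V=1.303712+0.052343+0.044291=1.4003
k=8 src: inc=0.044291, refl=0.044291·0.600000=0.0266; V=1.356056+0.044291+0.026574=1.4269

0 0 source 0.4000
1 2 load 0.7385
2 4 source 0.9415
3 6 load 1.1134
4 8 source 1.2165
5 10 load 1.3037
6 12 source 1.3561
7 14 load 1.4003
8 16 source 1.4269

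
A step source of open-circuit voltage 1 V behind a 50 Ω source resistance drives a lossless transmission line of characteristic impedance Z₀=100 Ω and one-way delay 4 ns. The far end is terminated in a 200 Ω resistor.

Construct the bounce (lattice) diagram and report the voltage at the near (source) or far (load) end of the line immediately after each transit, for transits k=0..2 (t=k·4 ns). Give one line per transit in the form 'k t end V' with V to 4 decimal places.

0 0 source 0.6667
1 4 load 0.8889
2 8 source 0.8148

Γ_L=0.333333, Γ_S=-0.333333; launch V₁=1·100/150=0.666667
k=0 src: V=0.6667
k=1 load: inc=0.666667, refl=0.666667·0.333333=0.2222; V=0.000000+0.666667+0.222222=0.8889
k=2 src: inc=0.222222, refl=0.222222·-0.333333=-0.0741; V=0.666667+0.222222+-0.074074=0.8148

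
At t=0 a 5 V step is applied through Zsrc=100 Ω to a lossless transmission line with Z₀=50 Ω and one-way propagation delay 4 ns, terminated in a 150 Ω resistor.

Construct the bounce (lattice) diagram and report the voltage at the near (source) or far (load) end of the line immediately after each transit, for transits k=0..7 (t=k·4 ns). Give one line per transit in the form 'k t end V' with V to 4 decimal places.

0 0 source 1.6667
1 4 load 2.5000
2 8 source 2.7778
3 12 load 2.9167
4 16 source 2.9630
5 20 load 2.9861
6 24 source 2.9938
7 28 load 2.9977

Γ_L=0.500000, Γ_S=0.333333; launch V₁=5·50/150=1.666667
k=0 src: V=1.6667
k=1 load: inc=1.666667, refl=1.666667·0.500000=0.8333; V=0.000000+1.666667+0.833333=2.5000
k=2 src: inc=0.833333, refl=0.833333·0.333333=0.2778; V=1.666667+0.833333+0.277778=2.7778
k=3 load: inc=0.277778, refl=0.277778·0.500000=0.1389; V=2.500000+0.277778+0.138889=2.9167
k=4 src: inc=0.138889, refl=0.138889·0.333333=0.0463; V=2.777778+0.138889+0.046296=2.9630
k=5 load: inc=0.046296, refl=0.046296·0.500000=0.0231; V=2.916667+0.046296+0.023148=2.9861
k=6 src: inc=0.023148, refl=0.023148·0.333333=0.0077; V=2.962963+0.023148+0.007716=2.9938
k=7 load: inc=0.007716, refl=0.007716·0.500000=0.0039; V=2.986111+0.007716+0.003858=2.9977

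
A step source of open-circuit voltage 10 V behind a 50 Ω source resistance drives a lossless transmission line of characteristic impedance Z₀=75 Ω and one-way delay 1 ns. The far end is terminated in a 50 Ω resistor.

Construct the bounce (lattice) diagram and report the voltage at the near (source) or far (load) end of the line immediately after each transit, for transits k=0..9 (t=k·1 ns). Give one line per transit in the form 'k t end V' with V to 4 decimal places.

Γ_L=-0.200000, Γ_S=-0.200000; launch V₁=10·75/125=6.000000
k=0 src: V=6.0000
k=1 load: inc=6.000000, refl=6.000000·-0.200000=-1.2000; V=0.000000+6.000000+-1.200000=4.8000
k=2 src: inc=-1.200000, refl=-1.200000·-0.200000=0.2400; V=6.000000+-1.200000+0.240000=5.0400
k=3 load: inc=0.240000, refl=0.240000·-0.200000=-0.0480; V=4.800000+0.240000+-0.048000=4.9920
k=4 src: inc=-0.048000, refl=-0.048000·-0.200000=0.0096; V=5.040000+-0.048000+0.009600=5.0016
k=5 load: inc=0.009600, refl=0.009600·-0.200000=-0.0019; V=4.992000+0.009600+-0.001920=4.9997
k=6 src: inc=-0.001920, refl=-0.001920·-0.200000=0.0004; V=5.001600+-0.001920+0.000384=5.0001
k=7 load: inc=0.000384, refl=0.000384·-0.200000=-0.0001; V=4.999680+0.000384+-0.000077=5.0000
k=8 src: inc=-0.000077, refl=-0.000077·-0.200000=0.0000; V=5.000064+-0.000077+0.000015=5.0000
k=9 load: inc=0.000015, refl=0.000015·-0.200000=-0.0000; V=4.999987+0.000015+-0.000003=5.0000

0 0 source 6.0000
1 1 load 4.8000
2 2 source 5.0400
3 3 load 4.9920
4 4 source 5.0016
5 5 load 4.9997
6 6 source 5.0001
7 7 load 5.0000
8 8 source 5.0000
9 9 load 5.0000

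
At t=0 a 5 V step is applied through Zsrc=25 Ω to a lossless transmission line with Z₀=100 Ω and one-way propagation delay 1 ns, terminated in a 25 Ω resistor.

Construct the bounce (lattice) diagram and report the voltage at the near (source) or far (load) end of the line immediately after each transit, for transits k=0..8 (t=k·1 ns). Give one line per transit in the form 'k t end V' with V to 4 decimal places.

Γ_L=-0.600000, Γ_S=-0.600000; launch V₁=5·100/125=4.000000
k=0 src: V=4.0000
k=1 load: inc=4.000000, refl=4.000000·-0.600000=-2.4000; V=0.000000+4.000000+-2.400000=1.6000
k=2 src: inc=-2.400000, refl=-2.400000·-0.600000=1.4400; V=4.000000+-2.400000+1.440000=3.0400
k=3 load: inc=1.440000, refl=1.440000·-0.600000=-0.8640; V=1.600000+1.440000+-0.864000=2.1760
k=4 src: inc=-0.864000, refl=-0.864000·-0.600000=0.5184; V=3.040000+-0.864000+0.518400=2.6944
k=5 load: inc=0.518400, refl=0.518400·-0.600000=-0.3110; V=2.176000+0.518400+-0.311040=2.3834
k=6 src: inc=-0.311040, refl=-0.311040·-0.600000=0.1866; V=2.694400+-0.311040+0.186624=2.5700
k=7 load: inc=0.186624, refl=0.186624·-0.600000=-0.1120; V=2.383360+0.186624+-0.111974=2.4580
k=8 src: inc=-0.111974, refl=-0.111974·-0.600000=0.0672; V=2.569984+-0.111974+0.067185=2.5252

0 0 source 4.0000
1 1 load 1.6000
2 2 source 3.0400
3 3 load 2.1760
4 4 source 2.6944
5 5 load 2.3834
6 6 source 2.5700
7 7 load 2.4580
8 8 source 2.5252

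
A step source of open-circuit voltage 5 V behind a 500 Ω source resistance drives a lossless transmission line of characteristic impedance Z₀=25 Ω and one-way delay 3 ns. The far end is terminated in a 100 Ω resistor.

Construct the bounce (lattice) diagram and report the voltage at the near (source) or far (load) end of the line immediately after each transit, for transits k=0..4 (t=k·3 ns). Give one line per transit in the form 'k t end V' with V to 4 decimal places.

0 0 source 0.2381
1 3 load 0.3810
2 6 source 0.5102
3 9 load 0.5878
4 12 source 0.6579

Γ_L=0.600000, Γ_S=0.904762; launch V₁=5·25/525=0.238095
k=0 src: V=0.2381
k=1 load: inc=0.238095, refl=0.238095·0.600000=0.1429; V=0.000000+0.238095+0.142857=0.3810
k=2 src: inc=0.142857, refl=0.142857·0.904762=0.1293; V=0.238095+0.142857+0.129252=0.5102
k=3 load: inc=0.129252, refl=0.129252·0.600000=0.0776; V=0.380952+0.129252+0.077551=0.5878
k=4 src: inc=0.077551, refl=0.077551·0.904762=0.0702; V=0.510204+0.077551+0.070165=0.6579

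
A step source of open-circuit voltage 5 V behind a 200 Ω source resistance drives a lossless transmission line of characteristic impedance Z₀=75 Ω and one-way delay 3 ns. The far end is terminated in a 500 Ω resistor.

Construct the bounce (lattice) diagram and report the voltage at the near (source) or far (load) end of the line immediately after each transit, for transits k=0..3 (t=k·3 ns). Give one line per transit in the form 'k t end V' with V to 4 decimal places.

0 0 source 1.3636
1 3 load 2.3715
2 6 source 2.8297
3 9 load 3.1683

Γ_L=0.739130, Γ_S=0.454545; launch V₁=5·75/275=1.363636
k=0 src: V=1.3636
k=1 load: inc=1.363636, refl=1.363636·0.739130=1.0079; V=0.000000+1.363636+1.007905=2.3715
k=2 src: inc=1.007905, refl=1.007905·0.454545=0.4581; V=1.363636+1.007905+0.458139=2.8297
k=3 load: inc=0.458139, refl=0.458139·0.739130=0.3386; V=2.371542+0.458139+0.338624=3.1683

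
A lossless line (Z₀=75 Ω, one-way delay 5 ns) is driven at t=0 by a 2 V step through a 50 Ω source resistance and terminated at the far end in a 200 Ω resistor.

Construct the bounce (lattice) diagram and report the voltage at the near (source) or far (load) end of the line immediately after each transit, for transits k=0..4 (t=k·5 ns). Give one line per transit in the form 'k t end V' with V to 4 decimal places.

0 0 source 1.2000
1 5 load 1.7455
2 10 source 1.6364
3 15 load 1.5868
4 20 source 1.5967

Γ_L=0.454545, Γ_S=-0.200000; launch V₁=2·75/125=1.200000
k=0 src: V=1.2000
k=1 load: inc=1.200000, refl=1.200000·0.454545=0.5455; V=0.000000+1.200000+0.545455=1.7455
k=2 src: inc=0.545455, refl=0.545455·-0.200000=-0.1091; V=1.200000+0.545455+-0.109091=1.6364
k=3 load: inc=-0.109091, refl=-0.109091·0.454545=-0.0496; V=1.745455+-0.109091+-0.049587=1.5868
k=4 src: inc=-0.049587, refl=-0.049587·-0.200000=0.0099; V=1.636364+-0.049587+0.009917=1.5967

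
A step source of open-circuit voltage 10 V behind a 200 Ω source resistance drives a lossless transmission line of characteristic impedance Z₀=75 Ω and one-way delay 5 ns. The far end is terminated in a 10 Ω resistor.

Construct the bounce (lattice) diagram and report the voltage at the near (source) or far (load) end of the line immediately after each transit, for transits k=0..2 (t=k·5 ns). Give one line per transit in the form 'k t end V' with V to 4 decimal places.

0 0 source 2.7273
1 5 load 0.6417
2 10 source -0.3063

Γ_L=-0.764706, Γ_S=0.454545; launch V₁=10·75/275=2.727273
k=0 src: V=2.7273
k=1 load: inc=2.727273, refl=2.727273·-0.764706=-2.0856; V=0.000000+2.727273+-2.085561=0.6417
k=2 src: inc=-2.085561, refl=-2.085561·0.454545=-0.9480; V=2.727273+-2.085561+-0.947982=-0.3063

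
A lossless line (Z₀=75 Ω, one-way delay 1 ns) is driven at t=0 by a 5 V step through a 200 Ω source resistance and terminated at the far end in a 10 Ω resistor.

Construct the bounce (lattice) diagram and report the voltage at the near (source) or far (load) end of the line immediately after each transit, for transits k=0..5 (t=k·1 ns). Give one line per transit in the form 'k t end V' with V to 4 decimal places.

Γ_L=-0.764706, Γ_S=0.454545; launch V₁=5·75/275=1.363636
k=0 src: V=1.3636
k=1 load: inc=1.363636, refl=1.363636·-0.764706=-1.0428; V=0.000000+1.363636+-1.042781=0.3209
k=2 src: inc=-1.042781, refl=-1.042781·0.454545=-0.4740; V=1.363636+-1.042781+-0.473991=-0.1531
k=3 load: inc=-0.473991, refl=-0.473991·-0.764706=0.3625; V=0.320856+-0.473991+0.362464=0.2093
k=4 src: inc=0.362464, refl=0.362464·0.454545=0.1648; V=-0.153136+0.362464+0.164756=0.3741
k=5 load: inc=0.164756, refl=0.164756·-0.764706=-0.1260; V=0.209328+0.164756+-0.125990=0.2481

0 0 source 1.3636
1 1 load 0.3209
2 2 source -0.1531
3 3 load 0.2093
4 4 source 0.3741
5 5 load 0.2481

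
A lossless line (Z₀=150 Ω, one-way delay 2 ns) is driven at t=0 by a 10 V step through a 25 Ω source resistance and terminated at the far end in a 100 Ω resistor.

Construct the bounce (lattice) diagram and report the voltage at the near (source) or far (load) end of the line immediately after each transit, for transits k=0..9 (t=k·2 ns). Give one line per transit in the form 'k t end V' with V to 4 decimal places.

Γ_L=-0.200000, Γ_S=-0.714286; launch V₁=10·150/175=8.571429
k=0 src: V=8.5714
k=1 load: inc=8.571429, refl=8.571429·-0.200000=-1.7143; V=0.000000+8.571429+-1.714286=6.8571
k=2 src: inc=-1.714286, refl=-1.714286·-0.714286=1.2245; V=8.571429+-1.714286+1.224490=8.0816
k=3 load: inc=1.224490, refl=1.224490·-0.200000=-0.2449; V=6.857143+1.224490+-0.244898=7.8367
k=4 src: inc=-0.244898, refl=-0.244898·-0.714286=0.1749; V=8.081633+-0.244898+0.174927=8.0117
k=5 load: inc=0.174927, refl=0.174927·-0.200000=-0.0350; V=7.836735+0.174927+-0.034985=7.9767
k=6 src: inc=-0.034985, refl=-0.034985·-0.714286=0.0250; V=8.011662+-0.034985+0.024990=8.0017
k=7 load: inc=0.024990, refl=0.024990·-0.200000=-0.0050; V=7.976676+0.024990+-0.004998=7.9967
k=8 src: inc=-0.004998, refl=-0.004998·-0.714286=0.0036; V=8.001666+-0.004998+0.003570=8.0002
k=9 load: inc=0.003570, refl=0.003570·-0.200000=-0.0007; V=7.996668+0.003570+-0.000714=7.9995

0 0 source 8.5714
1 2 load 6.8571
2 4 source 8.0816
3 6 load 7.8367
4 8 source 8.0117
5 10 load 7.9767
6 12 source 8.0017
7 14 load 7.9967
8 16 source 8.0002
9 18 load 7.9995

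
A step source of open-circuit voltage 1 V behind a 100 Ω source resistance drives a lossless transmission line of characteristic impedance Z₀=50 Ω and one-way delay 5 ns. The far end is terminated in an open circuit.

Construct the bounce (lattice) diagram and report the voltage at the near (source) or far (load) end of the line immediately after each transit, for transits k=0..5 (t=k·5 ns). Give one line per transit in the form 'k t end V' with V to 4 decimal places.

0 0 source 0.3333
1 5 load 0.6667
2 10 source 0.7778
3 15 load 0.8889
4 20 source 0.9259
5 25 load 0.9630

Γ_L=1.000000, Γ_S=0.333333; launch V₁=1·50/150=0.333333
k=0 src: V=0.3333
k=1 load: inc=0.333333, refl=0.333333·1.000000=0.3333; V=0.000000+0.333333+0.333333=0.6667
k=2 src: inc=0.333333, refl=0.333333·0.333333=0.1111; V=0.333333+0.333333+0.111111=0.7778
k=3 load: inc=0.111111, refl=0.111111·1.000000=0.1111; V=0.666667+0.111111+0.111111=0.8889
k=4 src: inc=0.111111, refl=0.111111·0.333333=0.0370; V=0.777778+0.111111+0.037037=0.9259
k=5 load: inc=0.037037, refl=0.037037·1.000000=0.0370; V=0.888889+0.037037+0.037037=0.9630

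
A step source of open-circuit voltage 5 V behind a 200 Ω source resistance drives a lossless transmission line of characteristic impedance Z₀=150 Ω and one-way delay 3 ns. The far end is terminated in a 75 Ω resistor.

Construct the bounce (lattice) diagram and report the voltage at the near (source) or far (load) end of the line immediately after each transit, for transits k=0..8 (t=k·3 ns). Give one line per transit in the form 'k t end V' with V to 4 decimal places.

0 0 source 2.1429
1 3 load 1.4286
2 6 source 1.3265
3 9 load 1.3605
4 12 source 1.3654
5 15 load 1.3638
6 18 source 1.3636
7 21 load 1.3636
8 24 source 1.3636

Γ_L=-0.333333, Γ_S=0.142857; launch V₁=5·150/350=2.142857
k=0 src: V=2.1429
k=1 load: inc=2.142857, refl=2.142857·-0.333333=-0.7143; V=0.000000+2.142857+-0.714286=1.4286
k=2 src: inc=-0.714286, refl=-0.714286·0.142857=-0.1020; V=2.142857+-0.714286+-0.102041=1.3265
k=3 load: inc=-0.102041, refl=-0.102041·-0.333333=0.0340; V=1.428571+-0.102041+0.034014=1.3605
k=4 src: inc=0.034014, refl=0.034014·0.142857=0.0049; V=1.326531+0.034014+0.004859=1.3654
k=5 load: inc=0.004859, refl=0.004859·-0.333333=-0.0016; V=1.360544+0.004859+-0.001620=1.3638
k=6 src: inc=-0.001620, refl=-0.001620·0.142857=-0.0002; V=1.365403+-0.001620+-0.000231=1.3636
k=7 load: inc=-0.000231, refl=-0.000231·-0.333333=0.0001; V=1.363784+-0.000231+0.000077=1.3636
k=8 src: inc=0.000077, refl=0.000077·0.142857=0.0000; V=1.363552+0.000077+0.000011=1.3636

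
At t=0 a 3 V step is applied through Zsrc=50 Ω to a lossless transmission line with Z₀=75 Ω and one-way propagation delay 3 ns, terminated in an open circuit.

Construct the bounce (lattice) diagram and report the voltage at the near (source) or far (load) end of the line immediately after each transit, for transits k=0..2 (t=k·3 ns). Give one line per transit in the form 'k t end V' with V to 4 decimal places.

0 0 source 1.8000
1 3 load 3.6000
2 6 source 3.2400

Γ_L=1.000000, Γ_S=-0.200000; launch V₁=3·75/125=1.800000
k=0 src: V=1.8000
k=1 load: inc=1.800000, refl=1.800000·1.000000=1.8000; V=0.000000+1.800000+1.800000=3.6000
k=2 src: inc=1.800000, refl=1.800000·-0.200000=-0.3600; V=1.800000+1.800000+-0.360000=3.2400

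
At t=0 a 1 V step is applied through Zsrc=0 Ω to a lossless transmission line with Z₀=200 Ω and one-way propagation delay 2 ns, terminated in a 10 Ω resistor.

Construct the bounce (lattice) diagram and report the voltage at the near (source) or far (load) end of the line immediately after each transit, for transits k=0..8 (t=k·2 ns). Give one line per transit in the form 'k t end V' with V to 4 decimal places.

0 0 source 1.0000
1 2 load 0.0952
2 4 source 1.0000
3 6 load 0.1814
4 8 source 1.0000
5 10 load 0.2594
6 12 source 1.0000
7 14 load 0.3299
8 16 source 1.0000

Γ_L=-0.904762, Γ_S=-1.000000; launch V₁=1·200/200=1.000000
k=0 src: V=1.0000
k=1 load: inc=1.000000, refl=1.000000·-0.904762=-0.9048; V=0.000000+1.000000+-0.904762=0.0952
k=2 src: inc=-0.904762, refl=-0.904762·-1.000000=0.9048; V=1.000000+-0.904762+0.904762=1.0000
k=3 load: inc=0.904762, refl=0.904762·-0.904762=-0.8186; V=0.095238+0.904762+-0.818594=0.1814
k=4 src: inc=-0.818594, refl=-0.818594·-1.000000=0.8186; V=1.000000+-0.818594+0.818594=1.0000
k=5 load: inc=0.818594, refl=0.818594·-0.904762=-0.7406; V=0.181406+0.818594+-0.740633=0.2594
k=6 src: inc=-0.740633, refl=-0.740633·-1.000000=0.7406; V=1.000000+-0.740633+0.740633=1.0000
k=7 load: inc=0.740633, refl=0.740633·-0.904762=-0.6701; V=0.259367+0.740633+-0.670096=0.3299
k=8 src: inc=-0.670096, refl=-0.670096·-1.000000=0.6701; V=1.000000+-0.670096+0.670096=1.0000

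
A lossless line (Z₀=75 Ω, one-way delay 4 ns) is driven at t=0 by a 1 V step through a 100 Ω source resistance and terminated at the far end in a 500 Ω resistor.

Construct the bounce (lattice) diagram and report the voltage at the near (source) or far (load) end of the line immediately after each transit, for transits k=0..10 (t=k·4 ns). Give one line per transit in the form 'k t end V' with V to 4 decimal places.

Γ_L=0.739130, Γ_S=0.142857; launch V₁=1·75/175=0.428571
k=0 src: V=0.4286
k=1 load: inc=0.428571, refl=0.428571·0.739130=0.3168; V=0.000000+0.428571+0.316770=0.7453
k=2 src: inc=0.316770, refl=0.316770·0.142857=0.0453; V=0.428571+0.316770+0.045253=0.7906
k=3 load: inc=0.045253, refl=0.045253·0.739130=0.0334; V=0.745342+0.045253+0.033448=0.8240
k=4 src: inc=0.033448, refl=0.033448·0.142857=0.0048; V=0.790594+0.033448+0.004778=0.8288
k=5 load: inc=0.004778, refl=0.004778·0.739130=0.0035; V=0.824042+0.004778+0.003532=0.8324
k=6 src: inc=0.003532, refl=0.003532·0.142857=0.0005; V=0.828821+0.003532+0.000505=0.8329
k=7 load: inc=0.000505, refl=0.000505·0.739130=0.0004; V=0.832352+0.000505+0.000373=0.8332
k=8 src: inc=0.000373, refl=0.000373·0.142857=0.0001; V=0.832857+0.000373+0.000053=0.8333
k=9 load: inc=0.000053, refl=0.000053·0.739130=0.0000; V=0.833230+0.000053+0.000039=0.8333
k=10 src: inc=0.000039, refl=0.000039·0.142857=0.0000; V=0.833283+0.000039+0.000006=0.8333

0 0 source 0.4286
1 4 load 0.7453
2 8 source 0.7906
3 12 load 0.8240
4 16 source 0.8288
5 20 load 0.8324
6 24 source 0.8329
7 28 load 0.8332
8 32 source 0.8333
9 36 load 0.8333
10 40 source 0.8333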